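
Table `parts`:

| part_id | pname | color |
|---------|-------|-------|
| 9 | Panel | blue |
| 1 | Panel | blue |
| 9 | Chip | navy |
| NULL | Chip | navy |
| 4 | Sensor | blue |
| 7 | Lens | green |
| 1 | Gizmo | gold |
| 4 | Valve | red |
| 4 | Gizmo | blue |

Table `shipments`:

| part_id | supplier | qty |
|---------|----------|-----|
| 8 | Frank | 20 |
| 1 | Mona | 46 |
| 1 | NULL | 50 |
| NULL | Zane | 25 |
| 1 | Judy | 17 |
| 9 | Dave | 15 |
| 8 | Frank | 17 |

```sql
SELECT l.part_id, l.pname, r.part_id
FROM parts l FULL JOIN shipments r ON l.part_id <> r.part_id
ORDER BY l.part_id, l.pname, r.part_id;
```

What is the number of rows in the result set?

42

FULL OUTER JOIN keeps every row from both sides; unmatched rows get NULL for the other side's columns.
Matching on l.part_id <> r.part_id. A NULL in a compared column never satisfies the condition.
- l row (part_id=9): matches 5 r row(s) → 5 output row(s).
- l row (part_id=1): matches 3 r row(s) → 3 output row(s).
- l row (part_id=9): matches 5 r row(s) → 5 output row(s).
- l row (part_id=NULL): no match → kept, r columns NULL.
- l row (part_id=4): matches 6 r row(s) → 6 output row(s).
- l row (part_id=7): matches 6 r row(s) → 6 output row(s).
- l row (part_id=1): matches 3 r row(s) → 3 output row(s).
- l row (part_id=4): matches 6 r row(s) → 6 output row(s).
- l row (part_id=4): matches 6 r row(s) → 6 output row(s).
- 1 r row(s) had no l match → kept, l columns NULL.
Total: 40 matched + 2 padded = 42 rows.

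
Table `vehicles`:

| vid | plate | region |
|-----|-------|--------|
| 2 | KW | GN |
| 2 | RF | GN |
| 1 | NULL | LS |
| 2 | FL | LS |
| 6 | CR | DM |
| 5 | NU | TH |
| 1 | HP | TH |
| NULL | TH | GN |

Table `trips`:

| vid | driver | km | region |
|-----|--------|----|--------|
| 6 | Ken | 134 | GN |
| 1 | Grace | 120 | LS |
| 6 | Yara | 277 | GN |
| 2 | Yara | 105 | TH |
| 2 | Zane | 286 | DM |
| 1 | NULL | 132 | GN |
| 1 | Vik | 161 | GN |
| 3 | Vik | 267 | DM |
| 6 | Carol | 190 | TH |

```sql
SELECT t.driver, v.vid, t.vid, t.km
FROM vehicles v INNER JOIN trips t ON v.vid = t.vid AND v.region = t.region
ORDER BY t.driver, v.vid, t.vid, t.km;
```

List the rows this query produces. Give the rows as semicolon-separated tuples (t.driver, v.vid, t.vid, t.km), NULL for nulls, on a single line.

(Grace, 1, 1, 120)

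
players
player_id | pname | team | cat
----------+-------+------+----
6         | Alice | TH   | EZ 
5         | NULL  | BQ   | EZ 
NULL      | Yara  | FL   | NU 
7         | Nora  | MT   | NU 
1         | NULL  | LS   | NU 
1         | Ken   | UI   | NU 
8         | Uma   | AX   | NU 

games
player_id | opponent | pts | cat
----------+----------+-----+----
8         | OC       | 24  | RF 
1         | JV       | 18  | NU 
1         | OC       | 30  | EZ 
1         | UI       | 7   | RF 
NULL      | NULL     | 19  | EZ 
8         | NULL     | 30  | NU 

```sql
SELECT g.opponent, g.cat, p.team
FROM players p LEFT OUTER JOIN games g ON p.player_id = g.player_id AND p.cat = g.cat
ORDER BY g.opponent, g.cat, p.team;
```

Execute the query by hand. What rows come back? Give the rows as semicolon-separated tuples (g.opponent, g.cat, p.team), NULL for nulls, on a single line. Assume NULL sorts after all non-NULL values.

(JV, NU, LS); (JV, NU, UI); (NULL, NU, AX); (NULL, NULL, BQ); (NULL, NULL, FL); (NULL, NULL, MT); (NULL, NULL, TH)

LEFT JOIN keeps every row from `players`; unmatched rows get NULL for `games`'s columns.
Matching on p.player_id = g.player_id AND p.cat = g.cat. A NULL in a compared column never satisfies the condition.
Matched pairs: 3; unmatched p rows kept: 4.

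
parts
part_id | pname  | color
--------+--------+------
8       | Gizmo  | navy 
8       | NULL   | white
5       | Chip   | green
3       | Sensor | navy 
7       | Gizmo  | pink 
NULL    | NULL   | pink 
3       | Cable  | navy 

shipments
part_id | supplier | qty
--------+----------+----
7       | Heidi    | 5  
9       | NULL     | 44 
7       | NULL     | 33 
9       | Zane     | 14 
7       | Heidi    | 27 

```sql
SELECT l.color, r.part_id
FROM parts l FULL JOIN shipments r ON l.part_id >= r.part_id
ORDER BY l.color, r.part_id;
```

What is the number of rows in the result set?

15

FULL OUTER JOIN keeps every row from both sides; unmatched rows get NULL for the other side's columns.
Matching on l.part_id >= r.part_id. A NULL in a compared column never satisfies the condition.
Matched pairs: 9; unmatched l rows kept: 4; unmatched r rows kept: 2.
Total: 9 matched + 6 padded = 15 rows.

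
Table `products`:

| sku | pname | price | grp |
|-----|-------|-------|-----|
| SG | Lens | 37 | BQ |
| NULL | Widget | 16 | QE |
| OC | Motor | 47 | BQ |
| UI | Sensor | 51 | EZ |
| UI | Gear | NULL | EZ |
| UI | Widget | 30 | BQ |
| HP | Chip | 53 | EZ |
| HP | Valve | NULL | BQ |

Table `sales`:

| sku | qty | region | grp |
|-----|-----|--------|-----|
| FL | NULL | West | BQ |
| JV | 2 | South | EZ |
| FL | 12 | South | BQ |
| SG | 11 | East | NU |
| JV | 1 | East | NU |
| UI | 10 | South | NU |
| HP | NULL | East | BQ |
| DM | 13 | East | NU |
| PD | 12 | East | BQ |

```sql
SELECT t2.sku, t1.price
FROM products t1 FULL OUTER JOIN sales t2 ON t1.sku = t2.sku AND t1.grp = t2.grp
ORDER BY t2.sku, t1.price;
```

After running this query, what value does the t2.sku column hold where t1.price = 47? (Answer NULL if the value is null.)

NULL

FULL OUTER JOIN keeps every row from both sides; unmatched rows get NULL for the other side's columns.
Matching on t1.sku = t2.sku AND t1.grp = t2.grp. A NULL in a compared column never satisfies the condition.
- sku=SG, grp=BQ: no t2 row matches, row kept with t2 columns NULL.
- sku=NULL, grp=QE: no t2 row matches, row kept with t2 columns NULL.
- sku=OC, grp=BQ: no t2 row matches, row kept with t2 columns NULL.
- sku=UI, grp=EZ: no t2 row matches, row kept with t2 columns NULL.
- sku=UI, grp=EZ: no t2 row matches, row kept with t2 columns NULL.
- sku=UI, grp=BQ: no t2 row matches, row kept with t2 columns NULL.
- sku=HP, grp=EZ: no t2 row matches, row kept with t2 columns NULL.
- sku=HP, grp=BQ: 1 matching t2 row(s), so 1 row(s) emitted.
- plus 8 unmatched t2 row(s), each kept with NULL t1 columns.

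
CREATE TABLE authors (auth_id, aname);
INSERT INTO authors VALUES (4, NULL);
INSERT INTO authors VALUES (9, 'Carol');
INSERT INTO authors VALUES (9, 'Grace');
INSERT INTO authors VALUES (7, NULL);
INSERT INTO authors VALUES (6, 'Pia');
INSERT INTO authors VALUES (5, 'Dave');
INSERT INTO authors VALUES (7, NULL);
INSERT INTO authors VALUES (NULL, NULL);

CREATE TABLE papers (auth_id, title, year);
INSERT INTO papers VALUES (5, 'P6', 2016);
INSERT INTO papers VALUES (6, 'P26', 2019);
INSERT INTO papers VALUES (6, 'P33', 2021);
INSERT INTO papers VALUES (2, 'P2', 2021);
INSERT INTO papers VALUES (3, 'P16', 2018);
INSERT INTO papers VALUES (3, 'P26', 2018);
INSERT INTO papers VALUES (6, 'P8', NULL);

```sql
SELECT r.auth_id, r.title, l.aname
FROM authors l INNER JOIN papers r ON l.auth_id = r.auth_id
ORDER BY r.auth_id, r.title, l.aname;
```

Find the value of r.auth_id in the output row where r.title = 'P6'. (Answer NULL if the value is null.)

INNER JOIN keeps only pairs where the ON condition holds.
Matching on l.auth_id = r.auth_id. A NULL in a compared column never satisfies the condition.
- auth_id=4: no matching r row, dropped.
- auth_id=9: no matching r row, dropped.
- auth_id=9: no matching r row, dropped.
- auth_id=7: no matching r row, dropped.
- auth_id=6: 3 matching r row(s), so 3 row(s) emitted.
- auth_id=5: 1 matching r row(s), so 1 row(s) emitted.
- auth_id=7: no matching r row, dropped.
- auth_id=NULL: no matching r row, dropped.

5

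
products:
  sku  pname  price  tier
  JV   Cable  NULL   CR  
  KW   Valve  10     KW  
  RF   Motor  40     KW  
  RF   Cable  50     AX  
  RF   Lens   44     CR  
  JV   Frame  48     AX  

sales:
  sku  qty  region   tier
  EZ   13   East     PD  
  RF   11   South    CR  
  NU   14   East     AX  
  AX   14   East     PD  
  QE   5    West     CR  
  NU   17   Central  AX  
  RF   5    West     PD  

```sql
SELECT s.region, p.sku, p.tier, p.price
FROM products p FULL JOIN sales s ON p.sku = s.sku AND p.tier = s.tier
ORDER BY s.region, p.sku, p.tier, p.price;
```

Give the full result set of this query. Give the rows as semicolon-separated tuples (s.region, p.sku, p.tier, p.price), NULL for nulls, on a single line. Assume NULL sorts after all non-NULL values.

(Central, NULL, NULL, NULL); (East, NULL, NULL, NULL); (East, NULL, NULL, NULL); (East, NULL, NULL, NULL); (South, RF, CR, 44); (West, NULL, NULL, NULL); (West, NULL, NULL, NULL); (NULL, JV, AX, 48); (NULL, JV, CR, NULL); (NULL, KW, KW, 10); (NULL, RF, AX, 50); (NULL, RF, KW, 40)

FULL OUTER JOIN keeps every row from both sides; unmatched rows get NULL for the other side's columns.
Matching on p.sku = s.sku AND p.tier = s.tier.
Matched pairs: 1; unmatched p rows kept: 5; unmatched s rows kept: 6.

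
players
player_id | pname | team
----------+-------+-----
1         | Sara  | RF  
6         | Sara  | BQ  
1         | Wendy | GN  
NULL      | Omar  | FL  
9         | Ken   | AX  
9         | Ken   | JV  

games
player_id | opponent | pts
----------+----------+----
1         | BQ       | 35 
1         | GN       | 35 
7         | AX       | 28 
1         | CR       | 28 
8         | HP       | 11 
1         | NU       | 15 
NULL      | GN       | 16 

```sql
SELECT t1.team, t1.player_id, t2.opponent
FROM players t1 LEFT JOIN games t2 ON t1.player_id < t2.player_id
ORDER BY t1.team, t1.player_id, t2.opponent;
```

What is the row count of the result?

9

LEFT JOIN keeps every row from `players`; unmatched rows get NULL for `games`'s columns.
Matching on t1.player_id < t2.player_id. A NULL in a compared column never satisfies the condition.
Matched pairs: 6; unmatched t1 rows kept: 3.
Total: 6 matched + 3 padded = 9 rows.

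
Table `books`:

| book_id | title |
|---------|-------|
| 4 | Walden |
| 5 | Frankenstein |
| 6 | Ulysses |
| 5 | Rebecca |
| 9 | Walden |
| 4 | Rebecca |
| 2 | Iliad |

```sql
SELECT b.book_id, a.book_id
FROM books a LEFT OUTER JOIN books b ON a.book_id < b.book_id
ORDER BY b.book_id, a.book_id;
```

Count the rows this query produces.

LEFT JOIN keeps every row from `books a`; unmatched rows get NULL for `books b`'s columns.
Matching on a.book_id < b.book_id.
Matched pairs: 19; unmatched a rows kept: 1.
Total: 19 matched + 1 padded = 20 rows.

20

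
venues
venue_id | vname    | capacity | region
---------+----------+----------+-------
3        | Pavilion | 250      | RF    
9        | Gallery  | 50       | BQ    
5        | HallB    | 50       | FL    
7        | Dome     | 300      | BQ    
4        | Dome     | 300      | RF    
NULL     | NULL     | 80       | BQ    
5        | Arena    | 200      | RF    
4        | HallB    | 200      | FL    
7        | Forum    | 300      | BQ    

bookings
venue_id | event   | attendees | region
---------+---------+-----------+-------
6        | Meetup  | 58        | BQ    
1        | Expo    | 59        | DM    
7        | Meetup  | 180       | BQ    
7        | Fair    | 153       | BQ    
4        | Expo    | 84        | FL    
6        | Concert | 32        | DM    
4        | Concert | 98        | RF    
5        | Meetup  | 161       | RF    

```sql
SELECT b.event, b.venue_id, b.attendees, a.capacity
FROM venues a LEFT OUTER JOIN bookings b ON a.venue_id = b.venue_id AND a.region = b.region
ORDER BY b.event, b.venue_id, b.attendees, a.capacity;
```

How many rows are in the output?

11

LEFT JOIN keeps every row from `venues`; unmatched rows get NULL for `bookings`'s columns.
Matching on a.venue_id = b.venue_id AND a.region = b.region. A NULL in a compared column never satisfies the condition.
- venue_id=3, region=RF: no b row matches, row kept with b columns NULL.
- venue_id=9, region=BQ: no b row matches, row kept with b columns NULL.
- venue_id=5, region=FL: no b row matches, row kept with b columns NULL.
- venue_id=7, region=BQ: 2 matching b row(s), so 2 row(s) emitted.
- venue_id=4, region=RF: 1 matching b row(s), so 1 row(s) emitted.
- venue_id=NULL, region=BQ: no b row matches, row kept with b columns NULL.
- venue_id=5, region=RF: 1 matching b row(s), so 1 row(s) emitted.
- venue_id=4, region=FL: 1 matching b row(s), so 1 row(s) emitted.
- venue_id=7, region=BQ: 2 matching b row(s), so 2 row(s) emitted.
Total: 7 matched + 4 padded = 11 rows.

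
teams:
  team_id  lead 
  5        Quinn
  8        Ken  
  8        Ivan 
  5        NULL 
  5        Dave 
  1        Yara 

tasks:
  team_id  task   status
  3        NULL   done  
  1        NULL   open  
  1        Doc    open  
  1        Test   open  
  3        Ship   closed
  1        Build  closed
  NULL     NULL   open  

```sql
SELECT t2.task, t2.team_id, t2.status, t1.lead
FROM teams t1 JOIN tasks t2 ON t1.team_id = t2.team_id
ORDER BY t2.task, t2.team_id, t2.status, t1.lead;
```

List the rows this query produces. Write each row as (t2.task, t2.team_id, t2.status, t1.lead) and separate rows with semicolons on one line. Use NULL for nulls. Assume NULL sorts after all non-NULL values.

(Build, 1, closed, Yara); (Doc, 1, open, Yara); (Test, 1, open, Yara); (NULL, 1, open, Yara)

INNER JOIN keeps only pairs where the ON condition holds.
Matching on t1.team_id = t2.team_id. A NULL in a compared column never satisfies the condition.
- t1 (team_id=5) has no partner → excluded.
- t1 (team_id=8) has no partner → excluded.
- t1 (team_id=8) has no partner → excluded.
- t1 (team_id=5) has no partner → excluded.
- t1 (team_id=5) has no partner → excluded.
- t1 (team_id=1) pairs with 4 row(s) of t2.
After projecting and ordering:
t2.task | t2.team_id | t2.status | t1.lead
Build | 1 | closed | Yara
Doc | 1 | open | Yara
Test | 1 | open | Yara
NULL | 1 | open | Yara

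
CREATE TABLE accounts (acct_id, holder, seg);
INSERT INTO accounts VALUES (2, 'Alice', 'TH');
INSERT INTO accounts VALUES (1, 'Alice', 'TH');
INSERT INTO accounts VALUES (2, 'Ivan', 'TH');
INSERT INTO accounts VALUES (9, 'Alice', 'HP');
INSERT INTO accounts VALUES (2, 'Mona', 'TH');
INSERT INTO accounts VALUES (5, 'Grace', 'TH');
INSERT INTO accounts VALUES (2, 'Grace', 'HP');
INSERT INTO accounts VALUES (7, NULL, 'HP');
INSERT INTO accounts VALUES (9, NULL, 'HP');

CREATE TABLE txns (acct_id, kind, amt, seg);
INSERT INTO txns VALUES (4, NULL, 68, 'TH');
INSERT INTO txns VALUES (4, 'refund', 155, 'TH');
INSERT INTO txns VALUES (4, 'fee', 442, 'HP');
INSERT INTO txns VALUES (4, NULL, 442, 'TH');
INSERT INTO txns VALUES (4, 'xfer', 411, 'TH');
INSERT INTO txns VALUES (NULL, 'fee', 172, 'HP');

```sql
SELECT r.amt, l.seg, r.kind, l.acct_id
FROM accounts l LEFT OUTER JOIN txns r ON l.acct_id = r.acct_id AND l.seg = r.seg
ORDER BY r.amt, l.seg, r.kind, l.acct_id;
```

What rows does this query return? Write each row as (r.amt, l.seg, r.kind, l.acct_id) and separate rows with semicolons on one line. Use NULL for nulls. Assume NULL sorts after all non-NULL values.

LEFT JOIN keeps every row from `accounts`; unmatched rows get NULL for `txns`'s columns.
Matching on l.acct_id = r.acct_id AND l.seg = r.seg. A NULL in a compared column never satisfies the condition.
Matched pairs: 0; unmatched l rows kept: 9.

(NULL, HP, NULL, 2); (NULL, HP, NULL, 7); (NULL, HP, NULL, 9); (NULL, HP, NULL, 9); (NULL, TH, NULL, 1); (NULL, TH, NULL, 2); (NULL, TH, NULL, 2); (NULL, TH, NULL, 2); (NULL, TH, NULL, 5)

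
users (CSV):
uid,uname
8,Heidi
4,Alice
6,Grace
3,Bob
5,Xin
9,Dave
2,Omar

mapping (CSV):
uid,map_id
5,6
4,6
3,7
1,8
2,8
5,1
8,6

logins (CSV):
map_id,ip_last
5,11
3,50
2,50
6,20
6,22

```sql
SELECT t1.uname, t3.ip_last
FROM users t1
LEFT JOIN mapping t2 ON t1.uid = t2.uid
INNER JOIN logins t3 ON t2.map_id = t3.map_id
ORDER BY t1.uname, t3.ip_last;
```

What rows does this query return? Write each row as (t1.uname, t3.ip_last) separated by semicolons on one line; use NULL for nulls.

(Alice, 20); (Alice, 22); (Heidi, 20); (Heidi, 22); (Xin, 20); (Xin, 22)

Step 1 — t1 LEFT JOIN t2 on uid → 8 row(s).
Then INNER JOIN `logins t3` on map_id: keep only rows whose t2.map_id appears in t3.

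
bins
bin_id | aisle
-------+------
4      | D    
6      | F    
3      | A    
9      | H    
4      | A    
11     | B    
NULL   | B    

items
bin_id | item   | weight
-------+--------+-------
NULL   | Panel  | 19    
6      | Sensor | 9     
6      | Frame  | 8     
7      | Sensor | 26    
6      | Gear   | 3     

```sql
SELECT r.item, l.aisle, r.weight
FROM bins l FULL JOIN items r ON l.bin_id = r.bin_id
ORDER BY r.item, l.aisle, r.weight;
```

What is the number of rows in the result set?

11

FULL OUTER JOIN keeps every row from both sides; unmatched rows get NULL for the other side's columns.
Matching on l.bin_id = r.bin_id. A NULL in a compared column never satisfies the condition.
Matched pairs: 3; unmatched l rows kept: 6; unmatched r rows kept: 2.
Total: 3 matched + 8 padded = 11 rows.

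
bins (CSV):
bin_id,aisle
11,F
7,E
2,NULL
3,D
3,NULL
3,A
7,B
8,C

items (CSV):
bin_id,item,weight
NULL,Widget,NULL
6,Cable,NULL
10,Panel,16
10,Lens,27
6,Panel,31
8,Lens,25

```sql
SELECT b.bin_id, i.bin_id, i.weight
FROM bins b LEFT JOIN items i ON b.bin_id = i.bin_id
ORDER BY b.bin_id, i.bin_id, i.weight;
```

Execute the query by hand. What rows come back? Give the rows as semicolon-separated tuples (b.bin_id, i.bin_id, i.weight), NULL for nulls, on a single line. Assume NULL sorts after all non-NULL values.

LEFT JOIN keeps every row from `bins`; unmatched rows get NULL for `items`'s columns.
Matching on b.bin_id = i.bin_id. A NULL in a compared column never satisfies the condition.
- b row (bin_id=11): no match → kept, i columns NULL.
- b row (bin_id=7): no match → kept, i columns NULL.
- b row (bin_id=2): no match → kept, i columns NULL.
- b row (bin_id=3): no match → kept, i columns NULL.
- b row (bin_id=3): no match → kept, i columns NULL.
- b row (bin_id=3): no match → kept, i columns NULL.
- b row (bin_id=7): no match → kept, i columns NULL.
- b row (bin_id=8): matches 1 i row(s) → 1 output row(s).
After projecting and ordering:
b.bin_id | i.bin_id | i.weight
2 | NULL | NULL
3 | NULL | NULL
3 | NULL | NULL
3 | NULL | NULL
7 | NULL | NULL
7 | NULL | NULL
8 | 8 | 25
11 | NULL | NULL

(2, NULL, NULL); (3, NULL, NULL); (3, NULL, NULL); (3, NULL, NULL); (7, NULL, NULL); (7, NULL, NULL); (8, 8, 25); (11, NULL, NULL)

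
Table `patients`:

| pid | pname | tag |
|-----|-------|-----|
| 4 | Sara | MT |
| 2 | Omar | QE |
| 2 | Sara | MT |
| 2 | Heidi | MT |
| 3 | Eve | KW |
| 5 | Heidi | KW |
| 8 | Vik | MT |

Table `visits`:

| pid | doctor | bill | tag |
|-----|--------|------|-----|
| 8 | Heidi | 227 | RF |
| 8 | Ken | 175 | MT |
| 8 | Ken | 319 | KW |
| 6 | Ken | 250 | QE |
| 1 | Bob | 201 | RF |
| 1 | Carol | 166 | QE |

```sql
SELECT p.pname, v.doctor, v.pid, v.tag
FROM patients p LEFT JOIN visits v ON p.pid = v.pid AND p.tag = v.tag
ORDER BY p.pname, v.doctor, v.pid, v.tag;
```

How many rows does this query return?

LEFT JOIN keeps every row from `patients`; unmatched rows get NULL for `visits`'s columns.
Matching on p.pid = v.pid AND p.tag = v.tag.
- p (pid=4, tag=MT) has no partner → padded with NULL.
- p (pid=2, tag=QE) has no partner → padded with NULL.
- p (pid=2, tag=MT) has no partner → padded with NULL.
- p (pid=2, tag=MT) has no partner → padded with NULL.
- p (pid=3, tag=KW) has no partner → padded with NULL.
- p (pid=5, tag=KW) has no partner → padded with NULL.
- p (pid=8, tag=MT) pairs with 1 row(s) of v.
Total: 1 matched + 6 padded = 7 rows.

7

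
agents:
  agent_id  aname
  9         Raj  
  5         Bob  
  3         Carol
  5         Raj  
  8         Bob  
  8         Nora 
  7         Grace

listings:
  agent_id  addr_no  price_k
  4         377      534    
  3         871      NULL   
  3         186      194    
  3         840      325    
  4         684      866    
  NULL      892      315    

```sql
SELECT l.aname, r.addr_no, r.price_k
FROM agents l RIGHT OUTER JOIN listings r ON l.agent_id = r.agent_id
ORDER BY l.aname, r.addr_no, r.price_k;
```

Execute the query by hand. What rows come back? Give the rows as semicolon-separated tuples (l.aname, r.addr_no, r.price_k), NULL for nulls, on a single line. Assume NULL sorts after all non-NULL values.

RIGHT JOIN keeps every row from `listings`; unmatched rows get NULL for `agents`'s columns.
Matching on l.agent_id = r.agent_id. A NULL in a compared column never satisfies the condition.
Matched pairs: 3; unmatched r rows kept: 3.

(Carol, 186, 194); (Carol, 840, 325); (Carol, 871, NULL); (NULL, 377, 534); (NULL, 684, 866); (NULL, 892, 315)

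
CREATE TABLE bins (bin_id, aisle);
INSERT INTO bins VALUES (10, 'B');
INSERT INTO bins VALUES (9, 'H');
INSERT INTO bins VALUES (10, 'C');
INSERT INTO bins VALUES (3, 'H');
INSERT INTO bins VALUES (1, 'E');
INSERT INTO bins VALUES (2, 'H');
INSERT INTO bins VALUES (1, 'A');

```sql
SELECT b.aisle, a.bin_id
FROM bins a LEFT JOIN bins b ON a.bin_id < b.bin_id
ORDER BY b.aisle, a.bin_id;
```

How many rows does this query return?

21

LEFT JOIN keeps every row from `bins a`; unmatched rows get NULL for `bins b`'s columns.
Matching on a.bin_id < b.bin_id.
- a (bin_id=10) has no partner → padded with NULL.
- a (bin_id=9) pairs with 2 row(s) of b.
- a (bin_id=10) has no partner → padded with NULL.
- a (bin_id=3) pairs with 3 row(s) of b.
- a (bin_id=1) pairs with 5 row(s) of b.
- a (bin_id=2) pairs with 4 row(s) of b.
- a (bin_id=1) pairs with 5 row(s) of b.
Total: 19 matched + 2 padded = 21 rows.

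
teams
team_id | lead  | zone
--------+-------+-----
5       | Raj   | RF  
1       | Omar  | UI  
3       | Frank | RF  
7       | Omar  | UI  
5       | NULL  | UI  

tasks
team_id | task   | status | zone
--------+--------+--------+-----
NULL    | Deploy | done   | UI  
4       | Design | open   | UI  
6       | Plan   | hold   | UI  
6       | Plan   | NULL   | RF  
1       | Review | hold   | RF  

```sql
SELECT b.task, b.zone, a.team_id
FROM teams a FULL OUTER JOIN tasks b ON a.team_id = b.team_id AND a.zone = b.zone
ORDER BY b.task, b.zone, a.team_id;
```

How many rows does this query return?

FULL OUTER JOIN keeps every row from both sides; unmatched rows get NULL for the other side's columns.
Matching on a.team_id = b.team_id AND a.zone = b.zone. A NULL in a compared column never satisfies the condition.
Matched pairs: 0; unmatched a rows kept: 5; unmatched b rows kept: 5.
Total: 0 matched + 10 padded = 10 rows.

10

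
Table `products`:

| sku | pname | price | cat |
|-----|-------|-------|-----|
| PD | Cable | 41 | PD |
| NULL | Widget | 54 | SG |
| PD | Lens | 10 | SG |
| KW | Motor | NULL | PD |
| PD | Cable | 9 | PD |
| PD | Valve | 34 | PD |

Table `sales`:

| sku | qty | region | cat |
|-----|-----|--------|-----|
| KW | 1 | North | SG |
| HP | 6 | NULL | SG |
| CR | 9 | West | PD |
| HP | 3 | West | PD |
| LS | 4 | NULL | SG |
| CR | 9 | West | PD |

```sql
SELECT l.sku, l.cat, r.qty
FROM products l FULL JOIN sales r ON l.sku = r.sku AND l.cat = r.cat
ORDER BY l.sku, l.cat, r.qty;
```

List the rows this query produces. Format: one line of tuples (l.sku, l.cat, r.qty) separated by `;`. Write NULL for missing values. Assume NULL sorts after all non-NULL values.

FULL OUTER JOIN keeps every row from both sides; unmatched rows get NULL for the other side's columns.
Matching on l.sku = r.sku AND l.cat = r.cat. A NULL in a compared column never satisfies the condition.
Matched pairs: 0; unmatched l rows kept: 6; unmatched r rows kept: 6.

(KW, PD, NULL); (PD, PD, NULL); (PD, PD, NULL); (PD, PD, NULL); (PD, SG, NULL); (NULL, SG, NULL); (NULL, NULL, 1); (NULL, NULL, 3); (NULL, NULL, 4); (NULL, NULL, 6); (NULL, NULL, 9); (NULL, NULL, 9)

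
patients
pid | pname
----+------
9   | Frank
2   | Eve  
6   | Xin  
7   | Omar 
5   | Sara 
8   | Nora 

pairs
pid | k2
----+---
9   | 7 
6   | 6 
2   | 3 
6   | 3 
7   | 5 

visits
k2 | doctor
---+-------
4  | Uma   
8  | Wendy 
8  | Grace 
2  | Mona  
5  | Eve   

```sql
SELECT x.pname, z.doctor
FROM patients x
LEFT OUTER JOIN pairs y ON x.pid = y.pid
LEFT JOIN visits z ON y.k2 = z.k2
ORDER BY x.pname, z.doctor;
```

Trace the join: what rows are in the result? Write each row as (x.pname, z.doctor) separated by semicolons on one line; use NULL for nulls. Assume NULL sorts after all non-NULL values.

(Eve, NULL); (Frank, NULL); (Nora, NULL); (Omar, Eve); (Sara, NULL); (Xin, NULL); (Xin, NULL)

Joins associate left-to-right: patients LEFT JOIN pairs on pid gives 7 intermediate row(s).
Then LEFT JOIN `visits z` on k2: each of those 7 rows is kept; rows whose y.k2 has no match in z get NULL for z's columns.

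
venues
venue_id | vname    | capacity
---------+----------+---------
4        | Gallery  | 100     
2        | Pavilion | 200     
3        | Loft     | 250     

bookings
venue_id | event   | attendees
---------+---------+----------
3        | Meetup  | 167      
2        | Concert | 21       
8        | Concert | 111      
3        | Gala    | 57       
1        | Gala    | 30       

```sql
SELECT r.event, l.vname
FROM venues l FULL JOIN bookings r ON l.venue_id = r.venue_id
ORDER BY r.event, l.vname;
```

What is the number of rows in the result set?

FULL OUTER JOIN keeps every row from both sides; unmatched rows get NULL for the other side's columns.
Matching on l.venue_id = r.venue_id.
- l (venue_id=4) has no partner → padded with NULL.
- l (venue_id=2) pairs with 1 row(s) of r.
- l (venue_id=3) pairs with 2 row(s) of r.
- 2 r row(s) had no l match → kept, l columns NULL.
Total: 3 matched + 3 padded = 6 rows.

6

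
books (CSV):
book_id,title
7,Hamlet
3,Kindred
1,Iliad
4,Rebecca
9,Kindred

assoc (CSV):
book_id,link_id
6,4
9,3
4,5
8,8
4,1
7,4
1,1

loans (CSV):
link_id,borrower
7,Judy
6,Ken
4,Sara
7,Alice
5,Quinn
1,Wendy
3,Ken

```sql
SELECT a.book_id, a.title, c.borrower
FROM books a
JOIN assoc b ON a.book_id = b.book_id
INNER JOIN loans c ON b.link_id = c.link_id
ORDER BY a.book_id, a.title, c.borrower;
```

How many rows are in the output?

Joins associate left-to-right: books INNER JOIN assoc on book_id gives 5 intermediate row(s).
Then INNER JOIN `loans c` on link_id: keep only rows whose b.link_id appears in c.
Result: 5 row(s).

5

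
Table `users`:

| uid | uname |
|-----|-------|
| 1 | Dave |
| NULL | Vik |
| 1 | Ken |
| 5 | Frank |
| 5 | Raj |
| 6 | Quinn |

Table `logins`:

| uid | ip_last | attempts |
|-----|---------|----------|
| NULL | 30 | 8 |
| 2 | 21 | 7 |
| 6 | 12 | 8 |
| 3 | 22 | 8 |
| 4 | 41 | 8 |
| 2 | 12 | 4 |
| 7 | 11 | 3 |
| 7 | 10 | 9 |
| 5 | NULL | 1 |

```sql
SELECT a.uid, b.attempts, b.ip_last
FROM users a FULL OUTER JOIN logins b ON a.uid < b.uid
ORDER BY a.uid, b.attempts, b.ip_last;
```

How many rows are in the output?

FULL OUTER JOIN keeps every row from both sides; unmatched rows get NULL for the other side's columns.
Matching on a.uid < b.uid. A NULL in a compared column never satisfies the condition.
- uid=1: 8 matching b row(s), so 8 row(s) emitted.
- uid=NULL: no b row matches, row kept with b columns NULL.
- uid=1: 8 matching b row(s), so 8 row(s) emitted.
- uid=5: 3 matching b row(s), so 3 row(s) emitted.
- uid=5: 3 matching b row(s), so 3 row(s) emitted.
- uid=6: 2 matching b row(s), so 2 row(s) emitted.
- 1 row(s) from b found no a partner → padded with NULL.
Total: 24 matched + 2 padded = 26 rows.

26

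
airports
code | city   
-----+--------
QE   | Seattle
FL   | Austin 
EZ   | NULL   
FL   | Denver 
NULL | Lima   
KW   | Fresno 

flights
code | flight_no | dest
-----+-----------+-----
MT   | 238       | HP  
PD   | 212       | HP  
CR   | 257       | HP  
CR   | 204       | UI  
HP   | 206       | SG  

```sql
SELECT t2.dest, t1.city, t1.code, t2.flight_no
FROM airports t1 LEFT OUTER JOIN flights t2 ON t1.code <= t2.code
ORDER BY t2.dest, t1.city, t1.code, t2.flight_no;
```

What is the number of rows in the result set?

13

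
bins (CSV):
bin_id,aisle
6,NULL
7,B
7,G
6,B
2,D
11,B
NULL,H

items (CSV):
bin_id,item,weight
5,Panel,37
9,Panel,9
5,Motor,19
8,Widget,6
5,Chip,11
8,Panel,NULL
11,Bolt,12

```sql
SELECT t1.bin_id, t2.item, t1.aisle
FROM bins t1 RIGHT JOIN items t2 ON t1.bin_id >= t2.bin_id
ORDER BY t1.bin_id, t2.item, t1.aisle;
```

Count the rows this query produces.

19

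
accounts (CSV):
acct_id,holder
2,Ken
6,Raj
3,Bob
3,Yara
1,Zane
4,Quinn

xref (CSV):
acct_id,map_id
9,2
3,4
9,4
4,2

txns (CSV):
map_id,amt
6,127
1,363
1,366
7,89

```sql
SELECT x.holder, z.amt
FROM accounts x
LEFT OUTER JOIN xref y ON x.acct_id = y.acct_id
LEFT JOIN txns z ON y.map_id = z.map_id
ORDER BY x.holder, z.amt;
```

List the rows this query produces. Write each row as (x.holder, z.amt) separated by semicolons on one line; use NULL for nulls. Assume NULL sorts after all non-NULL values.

Step 1 — x LEFT JOIN y on acct_id → 6 row(s).
Then LEFT JOIN `txns z` on map_id: each of those 6 rows is kept; rows whose y.map_id has no match in z get NULL for z's columns.

(Bob, NULL); (Ken, NULL); (Quinn, NULL); (Raj, NULL); (Yara, NULL); (Zane, NULL)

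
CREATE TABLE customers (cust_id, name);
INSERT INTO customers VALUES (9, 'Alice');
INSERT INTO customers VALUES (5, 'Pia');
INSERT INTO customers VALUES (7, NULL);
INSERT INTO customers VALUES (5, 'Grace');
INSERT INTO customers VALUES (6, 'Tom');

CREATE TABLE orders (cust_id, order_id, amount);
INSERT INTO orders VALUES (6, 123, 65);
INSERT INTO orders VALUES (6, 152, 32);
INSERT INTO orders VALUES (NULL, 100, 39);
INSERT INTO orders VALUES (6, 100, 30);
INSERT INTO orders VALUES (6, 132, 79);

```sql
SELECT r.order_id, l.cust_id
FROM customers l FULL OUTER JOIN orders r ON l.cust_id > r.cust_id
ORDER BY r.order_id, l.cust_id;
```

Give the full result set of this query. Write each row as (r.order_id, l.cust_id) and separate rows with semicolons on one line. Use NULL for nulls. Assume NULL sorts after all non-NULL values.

(100, 7); (100, 9); (100, NULL); (123, 7); (123, 9); (132, 7); (132, 9); (152, 7); (152, 9); (NULL, 5); (NULL, 5); (NULL, 6)

FULL OUTER JOIN keeps every row from both sides; unmatched rows get NULL for the other side's columns.
Matching on l.cust_id > r.cust_id. A NULL in a compared column never satisfies the condition.
Matched pairs: 8; unmatched l rows kept: 3; unmatched r rows kept: 1.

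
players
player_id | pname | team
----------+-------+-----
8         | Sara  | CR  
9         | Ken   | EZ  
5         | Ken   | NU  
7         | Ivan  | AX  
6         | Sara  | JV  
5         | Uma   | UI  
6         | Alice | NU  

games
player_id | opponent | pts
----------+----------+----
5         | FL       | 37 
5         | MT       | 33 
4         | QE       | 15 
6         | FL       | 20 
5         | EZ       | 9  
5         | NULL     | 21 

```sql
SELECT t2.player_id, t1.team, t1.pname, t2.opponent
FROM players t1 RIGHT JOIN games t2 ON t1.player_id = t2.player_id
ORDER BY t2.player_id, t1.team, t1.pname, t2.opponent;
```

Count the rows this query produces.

11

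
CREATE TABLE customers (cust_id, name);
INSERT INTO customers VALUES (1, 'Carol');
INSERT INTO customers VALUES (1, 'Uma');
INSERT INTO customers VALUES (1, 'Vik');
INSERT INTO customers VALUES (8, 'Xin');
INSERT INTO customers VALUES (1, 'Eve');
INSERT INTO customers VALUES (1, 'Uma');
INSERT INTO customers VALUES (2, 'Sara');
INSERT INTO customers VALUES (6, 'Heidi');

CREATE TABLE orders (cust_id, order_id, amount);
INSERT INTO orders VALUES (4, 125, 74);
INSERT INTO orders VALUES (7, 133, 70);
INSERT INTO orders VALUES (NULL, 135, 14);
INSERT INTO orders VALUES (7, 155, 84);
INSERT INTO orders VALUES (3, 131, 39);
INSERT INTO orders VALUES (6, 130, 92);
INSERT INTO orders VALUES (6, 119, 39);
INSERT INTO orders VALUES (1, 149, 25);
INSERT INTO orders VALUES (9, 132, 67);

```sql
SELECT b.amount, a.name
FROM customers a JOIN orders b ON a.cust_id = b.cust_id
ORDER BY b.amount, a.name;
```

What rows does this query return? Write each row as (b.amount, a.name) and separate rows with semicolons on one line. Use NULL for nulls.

INNER JOIN keeps only pairs where the ON condition holds.
Matching on a.cust_id = b.cust_id. A NULL in a compared column never satisfies the condition.
- a row (cust_id=1): matches 1 b row(s) → 1 output row(s).
- a row (cust_id=1): matches 1 b row(s) → 1 output row(s).
- a row (cust_id=1): matches 1 b row(s) → 1 output row(s).
- a row (cust_id=8): no match → dropped.
- a row (cust_id=1): matches 1 b row(s) → 1 output row(s).
- a row (cust_id=1): matches 1 b row(s) → 1 output row(s).
- a row (cust_id=2): no match → dropped.
- a row (cust_id=6): matches 2 b row(s) → 2 output row(s).
After projecting and ordering:
b.amount | a.name
25 | Carol
25 | Eve
25 | Uma
25 | Uma
25 | Vik
39 | Heidi
92 | Heidi

(25, Carol); (25, Eve); (25, Uma); (25, Uma); (25, Vik); (39, Heidi); (92, Heidi)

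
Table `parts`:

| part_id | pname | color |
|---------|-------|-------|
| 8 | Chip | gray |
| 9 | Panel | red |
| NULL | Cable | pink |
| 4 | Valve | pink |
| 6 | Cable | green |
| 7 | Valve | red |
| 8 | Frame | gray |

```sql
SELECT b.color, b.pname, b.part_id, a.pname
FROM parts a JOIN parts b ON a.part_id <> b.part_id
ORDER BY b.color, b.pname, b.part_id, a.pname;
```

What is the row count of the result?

INNER JOIN keeps only pairs where the ON condition holds.
Matching on a.part_id <> b.part_id. A NULL in a compared column never satisfies the condition.
- part_id=8: 4 matching b row(s), so 4 row(s) emitted.
- part_id=9: 5 matching b row(s), so 5 row(s) emitted.
- part_id=NULL: no matching b row, dropped.
- part_id=4: 5 matching b row(s), so 5 row(s) emitted.
- part_id=6: 5 matching b row(s), so 5 row(s) emitted.
- part_id=7: 5 matching b row(s), so 5 row(s) emitted.
- part_id=8: 4 matching b row(s), so 4 row(s) emitted.
Total: 28 rows.

28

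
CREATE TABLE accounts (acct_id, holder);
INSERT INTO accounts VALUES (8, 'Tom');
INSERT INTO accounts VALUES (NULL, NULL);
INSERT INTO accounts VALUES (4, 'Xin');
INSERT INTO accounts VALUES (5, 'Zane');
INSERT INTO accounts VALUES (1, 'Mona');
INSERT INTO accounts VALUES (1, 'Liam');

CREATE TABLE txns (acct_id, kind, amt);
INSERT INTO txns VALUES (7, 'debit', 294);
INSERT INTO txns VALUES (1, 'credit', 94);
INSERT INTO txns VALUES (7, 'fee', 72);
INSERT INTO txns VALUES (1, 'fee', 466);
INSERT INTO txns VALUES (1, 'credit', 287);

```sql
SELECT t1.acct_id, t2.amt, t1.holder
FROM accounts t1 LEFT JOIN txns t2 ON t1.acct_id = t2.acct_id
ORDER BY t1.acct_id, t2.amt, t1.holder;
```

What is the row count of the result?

LEFT JOIN keeps every row from `accounts`; unmatched rows get NULL for `txns`'s columns.
Matching on t1.acct_id = t2.acct_id. A NULL in a compared column never satisfies the condition.
- t1 row (acct_id=8): no match → kept, t2 columns NULL.
- t1 row (acct_id=NULL): no match → kept, t2 columns NULL.
- t1 row (acct_id=4): no match → kept, t2 columns NULL.
- t1 row (acct_id=5): no match → kept, t2 columns NULL.
- t1 row (acct_id=1): matches 3 t2 row(s) → 3 output row(s).
- t1 row (acct_id=1): matches 3 t2 row(s) → 3 output row(s).
Total: 6 matched + 4 padded = 10 rows.

10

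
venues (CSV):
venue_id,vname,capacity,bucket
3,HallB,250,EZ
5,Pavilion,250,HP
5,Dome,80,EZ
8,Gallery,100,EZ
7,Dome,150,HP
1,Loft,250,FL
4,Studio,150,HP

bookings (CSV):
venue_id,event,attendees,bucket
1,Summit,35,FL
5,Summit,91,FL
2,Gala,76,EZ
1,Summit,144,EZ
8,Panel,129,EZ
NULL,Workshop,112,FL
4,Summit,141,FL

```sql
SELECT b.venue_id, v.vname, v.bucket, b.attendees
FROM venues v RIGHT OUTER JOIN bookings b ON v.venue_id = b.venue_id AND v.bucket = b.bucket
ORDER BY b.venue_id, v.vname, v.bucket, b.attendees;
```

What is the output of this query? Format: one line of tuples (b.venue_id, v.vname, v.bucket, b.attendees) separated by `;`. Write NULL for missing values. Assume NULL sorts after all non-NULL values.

(1, Loft, FL, 35); (1, NULL, NULL, 144); (2, NULL, NULL, 76); (4, NULL, NULL, 141); (5, NULL, NULL, 91); (8, Gallery, EZ, 129); (NULL, NULL, NULL, 112)

RIGHT JOIN keeps every row from `bookings`; unmatched rows get NULL for `venues`'s columns.
Matching on v.venue_id = b.venue_id AND v.bucket = b.bucket. A NULL in a compared column never satisfies the condition.
- venue_id=3, bucket=EZ: no matching b row.
- venue_id=5, bucket=HP: no matching b row.
- venue_id=5, bucket=EZ: no matching b row.
- venue_id=8, bucket=EZ: 1 matching b row(s), so 1 row(s) emitted.
- venue_id=7, bucket=HP: no matching b row.
- venue_id=1, bucket=FL: 1 matching b row(s), so 1 row(s) emitted.
- venue_id=4, bucket=HP: no matching b row.
- 5 row(s) from b found no v partner → padded with NULL.
After projecting and ordering:
b.venue_id | v.vname | v.bucket | b.attendees
1 | Loft | FL | 35
1 | NULL | NULL | 144
2 | NULL | NULL | 76
4 | NULL | NULL | 141
5 | NULL | NULL | 91
8 | Gallery | EZ | 129
NULL | NULL | NULL | 112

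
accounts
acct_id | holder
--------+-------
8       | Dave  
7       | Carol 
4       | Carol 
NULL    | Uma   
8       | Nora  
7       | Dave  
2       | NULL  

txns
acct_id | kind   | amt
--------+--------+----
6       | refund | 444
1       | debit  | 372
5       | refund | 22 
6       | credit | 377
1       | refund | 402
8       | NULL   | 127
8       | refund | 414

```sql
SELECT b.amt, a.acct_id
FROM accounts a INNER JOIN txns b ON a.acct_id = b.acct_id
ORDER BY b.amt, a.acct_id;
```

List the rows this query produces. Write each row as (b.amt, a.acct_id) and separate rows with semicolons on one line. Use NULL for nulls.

INNER JOIN keeps only pairs where the ON condition holds.
Matching on a.acct_id = b.acct_id. A NULL in a compared column never satisfies the condition.
- acct_id=8: 2 matching b row(s), so 2 row(s) emitted.
- acct_id=7: no matching b row, dropped.
- acct_id=4: no matching b row, dropped.
- acct_id=NULL: no matching b row, dropped.
- acct_id=8: 2 matching b row(s), so 2 row(s) emitted.
- acct_id=7: no matching b row, dropped.
- acct_id=2: no matching b row, dropped.
After projecting and ordering:
b.amt | a.acct_id
127 | 8
127 | 8
414 | 8
414 | 8

(127, 8); (127, 8); (414, 8); (414, 8)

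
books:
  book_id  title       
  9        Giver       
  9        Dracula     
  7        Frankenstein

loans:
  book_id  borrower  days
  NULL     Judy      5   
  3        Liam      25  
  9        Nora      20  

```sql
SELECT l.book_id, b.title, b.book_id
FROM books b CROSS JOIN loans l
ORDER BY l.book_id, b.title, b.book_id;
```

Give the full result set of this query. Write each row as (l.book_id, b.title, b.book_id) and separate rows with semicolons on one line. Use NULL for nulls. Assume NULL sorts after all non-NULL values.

(3, Dracula, 9); (3, Frankenstein, 7); (3, Giver, 9); (9, Dracula, 9); (9, Frankenstein, 7); (9, Giver, 9); (NULL, Dracula, 9); (NULL, Frankenstein, 7); (NULL, Giver, 9)

CROSS JOIN pairs every row of `books` with every row of `loans`: 3 × 3 = 9 rows.
After projecting and ordering:
l.book_id | b.title | b.book_id
3 | Dracula | 9
3 | Frankenstein | 7
3 | Giver | 9
9 | Dracula | 9
9 | Frankenstein | 7
9 | Giver | 9
NULL | Dracula | 9
NULL | Frankenstein | 7
NULL | Giver | 9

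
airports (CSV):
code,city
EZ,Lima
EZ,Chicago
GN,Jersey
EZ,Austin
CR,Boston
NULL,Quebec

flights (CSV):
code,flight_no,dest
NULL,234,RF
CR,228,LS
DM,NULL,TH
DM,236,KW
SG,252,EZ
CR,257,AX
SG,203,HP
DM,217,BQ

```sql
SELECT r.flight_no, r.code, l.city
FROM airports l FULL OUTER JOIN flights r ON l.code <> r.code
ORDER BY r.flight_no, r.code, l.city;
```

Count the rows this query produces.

FULL OUTER JOIN keeps every row from both sides; unmatched rows get NULL for the other side's columns.
Matching on l.code <> r.code. A NULL in a compared column never satisfies the condition.
Matched pairs: 33; unmatched l rows kept: 1; unmatched r rows kept: 1.
Total: 33 matched + 2 padded = 35 rows.

35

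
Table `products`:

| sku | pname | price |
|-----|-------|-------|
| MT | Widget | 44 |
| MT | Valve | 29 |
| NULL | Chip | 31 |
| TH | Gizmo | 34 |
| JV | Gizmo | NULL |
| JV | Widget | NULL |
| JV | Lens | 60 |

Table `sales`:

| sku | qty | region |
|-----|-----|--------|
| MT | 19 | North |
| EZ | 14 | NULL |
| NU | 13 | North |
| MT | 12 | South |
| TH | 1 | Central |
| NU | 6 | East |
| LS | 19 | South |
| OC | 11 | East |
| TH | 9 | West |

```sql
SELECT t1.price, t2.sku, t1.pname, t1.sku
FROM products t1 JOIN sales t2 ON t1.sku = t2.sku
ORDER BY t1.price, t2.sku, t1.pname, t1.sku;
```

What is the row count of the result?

INNER JOIN keeps only pairs where the ON condition holds.
Matching on t1.sku = t2.sku. A NULL in a compared column never satisfies the condition.
- sku=MT: 2 matching t2 row(s), so 2 row(s) emitted.
- sku=MT: 2 matching t2 row(s), so 2 row(s) emitted.
- sku=NULL: no matching t2 row, dropped.
- sku=TH: 2 matching t2 row(s), so 2 row(s) emitted.
- sku=JV: no matching t2 row, dropped.
- sku=JV: no matching t2 row, dropped.
- sku=JV: no matching t2 row, dropped.
Total: 6 rows.

6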